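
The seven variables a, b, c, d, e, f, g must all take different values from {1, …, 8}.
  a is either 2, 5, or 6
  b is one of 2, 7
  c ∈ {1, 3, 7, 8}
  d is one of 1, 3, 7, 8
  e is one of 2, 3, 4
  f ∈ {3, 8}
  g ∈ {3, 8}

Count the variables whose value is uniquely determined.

The 2 variables f and g are confined to {3, 8}, which locks those values in; drop them from c, d, e.
The 2 variables c and d are confined to {1, 7}, which locks those values in; drop them from b.
b has just one choice, so b = 2. Strike 2 from a, e.
e must be 4 (only option left).
Determined: b=2, e=4. The other variables each still have more than one consistent value. That makes 2.

2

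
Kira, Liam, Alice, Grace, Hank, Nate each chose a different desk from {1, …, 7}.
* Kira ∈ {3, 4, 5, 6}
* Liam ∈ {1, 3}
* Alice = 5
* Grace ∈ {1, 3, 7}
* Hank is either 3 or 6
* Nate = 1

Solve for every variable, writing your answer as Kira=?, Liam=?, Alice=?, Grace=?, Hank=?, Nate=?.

Alice must be 5 (only option left). So Kira can't be 5.
Nate must be 1 (only option left). Eliminate 1 elsewhere: Liam, Grace.
Liam must be 3 (only option left). So Kira, Grace, Hank can't be 3.
Grace has just one choice, so Grace = 7.
Hank has just one choice, so Hank = 6. Remove 6 from Kira.
Kira's domain is down to {4}, so Kira = 4.

Kira=4, Liam=3, Alice=5, Grace=7, Hank=6, Nate=1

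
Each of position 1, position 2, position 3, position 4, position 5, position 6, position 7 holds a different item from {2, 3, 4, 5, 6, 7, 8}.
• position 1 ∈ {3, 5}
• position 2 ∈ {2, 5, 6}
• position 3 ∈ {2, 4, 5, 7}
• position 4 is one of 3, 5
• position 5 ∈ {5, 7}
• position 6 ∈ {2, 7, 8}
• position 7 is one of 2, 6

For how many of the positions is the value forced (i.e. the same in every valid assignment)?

The 7 variables together cover exactly {2, 3, 4, 5, 6, 7, 8} — 7 values for 7 variables — and 4 appears only in position 3's list, so position 3 = 4.
The 6 still-open variables draw from only 6 values {2, 3, 5, 6, 7, 8}, so each is used; only position 6 can be 8, hence position 6 = 8.
The 5 still-open variables draw from only 5 values {2, 3, 5, 6, 7}, so each is used; only position 5 can be 7, hence position 5 = 7.
position 1 and position 4 between them cover only {3, 5} — a naked pair. Remove those values from position 2.
Determined: position 3=4, position 5=7, position 6=8. The other positions each still have more than one consistent value. That makes 3.

3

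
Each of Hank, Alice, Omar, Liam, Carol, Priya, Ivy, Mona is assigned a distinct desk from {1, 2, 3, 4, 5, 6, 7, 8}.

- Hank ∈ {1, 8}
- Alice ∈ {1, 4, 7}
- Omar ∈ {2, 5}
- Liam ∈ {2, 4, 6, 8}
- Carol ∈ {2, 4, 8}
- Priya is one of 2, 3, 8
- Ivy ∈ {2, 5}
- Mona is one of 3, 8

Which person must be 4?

Carol

Among the 8 variables, 6 fits only Liam (and all 8 values in {1, 2, 3, 4, 5, 6, 7, 8} must be used), so Liam = 6.
The 7 still-open variables draw from only 7 values {1, 2, 3, 4, 5, 7, 8}, so each is used; only Alice can be 7, hence Alice = 7.
Among the 6 still-open variables, 1 fits only Hank (and all 6 values in {1, 2, 3, 4, 5, 8} must be used), so Hank = 1.
The 5 still-open variables draw from only 5 values {2, 3, 4, 5, 8}, so each is used; only Carol can be 4, hence Carol = 4.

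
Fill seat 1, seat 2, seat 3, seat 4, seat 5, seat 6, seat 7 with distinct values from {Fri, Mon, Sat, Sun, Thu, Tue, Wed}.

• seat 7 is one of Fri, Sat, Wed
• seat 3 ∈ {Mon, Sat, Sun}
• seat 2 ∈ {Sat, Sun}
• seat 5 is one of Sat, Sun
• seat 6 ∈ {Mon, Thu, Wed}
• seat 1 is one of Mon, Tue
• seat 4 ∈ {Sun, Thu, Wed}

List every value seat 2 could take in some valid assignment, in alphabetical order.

The 7 variables together cover exactly {Fri, Mon, Sat, Sun, Thu, Tue, Wed} — 7 values for 7 variables — and Fri appears only in seat 7's list, so seat 7 = Fri.
The 6 still-open variables together cover exactly {Mon, Sat, Sun, Thu, Tue, Wed} — 6 values for 6 variables — and Tue appears only in seat 1's list, so seat 1 = Tue.
seat 2 and seat 5 between them cover only {Sat, Sun} — a naked pair. Remove those values from seat 3, seat 4.
That leaves seat 3 = Mon. So seat 6 can't be Mon.
No further eliminations apply; seat 2 can still be any of Sat, Sun.

Sat, Sun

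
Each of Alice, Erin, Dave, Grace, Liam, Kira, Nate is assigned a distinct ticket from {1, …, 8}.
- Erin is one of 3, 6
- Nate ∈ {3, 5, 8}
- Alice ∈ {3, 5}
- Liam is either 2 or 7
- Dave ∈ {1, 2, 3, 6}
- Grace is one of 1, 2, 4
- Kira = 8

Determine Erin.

Kira's domain is down to {8}, so Kira = 8. Remove 8 from Nate.
Alice and Nate between them cover only {3, 5} — a naked pair. Remove those values from Erin, Dave.
So Erin = 6.

6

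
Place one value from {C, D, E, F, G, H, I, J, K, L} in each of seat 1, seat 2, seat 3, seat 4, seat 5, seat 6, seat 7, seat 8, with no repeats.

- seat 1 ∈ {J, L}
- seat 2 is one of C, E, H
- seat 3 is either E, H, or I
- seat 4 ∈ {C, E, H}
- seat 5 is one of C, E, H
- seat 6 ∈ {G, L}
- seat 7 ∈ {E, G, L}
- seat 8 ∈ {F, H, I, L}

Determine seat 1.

Among the 8 variables, F fits only seat 8 (and all 8 values in {C, E, F, G, H, I, J, L} must be used), so seat 8 = F.
The 7 still-open variables together cover exactly {C, E, G, H, I, J, L} — 7 values for 7 variables — and I appears only in seat 3's list, so seat 3 = I.
The 6 still-open variables together cover exactly {C, E, G, H, J, L} — 6 values for 6 variables — and J appears only in seat 1's list, so seat 1 = J.

J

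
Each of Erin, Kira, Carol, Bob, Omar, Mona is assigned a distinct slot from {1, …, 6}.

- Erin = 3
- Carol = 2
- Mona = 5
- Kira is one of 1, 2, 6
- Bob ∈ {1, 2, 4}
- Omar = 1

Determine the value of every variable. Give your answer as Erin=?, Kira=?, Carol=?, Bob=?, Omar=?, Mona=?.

Erin=3, Kira=6, Carol=2, Bob=4, Omar=1, Mona=5

Erin must be 3 (only option left).
Carol's domain is down to {2}, so Carol = 2. Remove 2 from Kira, Bob.
Omar must be 1 (only option left). So Kira, Bob can't be 1.
Mona has just one choice, so Mona = 5.
Kira has just one choice, so Kira = 6.
That leaves Bob = 4.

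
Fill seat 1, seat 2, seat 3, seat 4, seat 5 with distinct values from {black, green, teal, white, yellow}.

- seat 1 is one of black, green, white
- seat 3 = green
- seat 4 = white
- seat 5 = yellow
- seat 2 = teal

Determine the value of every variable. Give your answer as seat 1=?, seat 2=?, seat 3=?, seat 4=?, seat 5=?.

seat 1=black, seat 2=teal, seat 3=green, seat 4=white, seat 5=yellow

seat 2 has just one choice, so seat 2 = teal.
seat 3 has just one choice, so seat 3 = green. Eliminate green elsewhere: seat 1.
seat 4 must be white (only option left). Remove white from seat 1.
That leaves seat 5 = yellow.
seat 1 has just one choice, so seat 1 = black.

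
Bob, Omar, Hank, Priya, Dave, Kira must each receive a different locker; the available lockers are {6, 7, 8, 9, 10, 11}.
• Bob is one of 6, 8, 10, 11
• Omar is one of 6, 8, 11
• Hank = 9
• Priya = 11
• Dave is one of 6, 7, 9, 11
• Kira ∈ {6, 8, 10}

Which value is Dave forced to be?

7

Hank has just one choice, so Hank = 9. Strike 9 from Dave.
That leaves Priya = 11. Remove 11 from Bob, Omar, Dave.
Among the 4 still-open variables, 7 fits only Dave (and all 4 values in {6, 7, 8, 10} must be used), so Dave = 7.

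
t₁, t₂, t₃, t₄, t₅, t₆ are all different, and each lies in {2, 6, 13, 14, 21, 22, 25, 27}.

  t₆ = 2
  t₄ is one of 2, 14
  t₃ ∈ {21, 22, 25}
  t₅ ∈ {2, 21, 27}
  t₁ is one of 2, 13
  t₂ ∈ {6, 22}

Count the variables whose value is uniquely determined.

t₆'s domain is down to {2}, so t₆ = 2. Strike 2 from t₁, t₄, t₅.
t₁ has just one choice, so t₁ = 13.
t₄ must be 14 (only option left).
Determined: t₁=13, t₄=14, t₆=2. The other variables each still have more than one consistent value. That makes 3.

3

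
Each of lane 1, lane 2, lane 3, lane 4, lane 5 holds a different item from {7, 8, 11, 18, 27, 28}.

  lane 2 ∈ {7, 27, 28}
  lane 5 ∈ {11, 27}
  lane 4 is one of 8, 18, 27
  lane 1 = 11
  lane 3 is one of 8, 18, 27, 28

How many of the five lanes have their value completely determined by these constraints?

lane 1's domain is down to {11}, so lane 1 = 11. Strike 11 from lane 5.
lane 5's domain is down to {27}, so lane 5 = 27. Eliminate 27 elsewhere: lane 2, lane 3, lane 4.
Determined: lane 1=11, lane 5=27. The other lanes each still have more than one consistent value. That makes 2.

2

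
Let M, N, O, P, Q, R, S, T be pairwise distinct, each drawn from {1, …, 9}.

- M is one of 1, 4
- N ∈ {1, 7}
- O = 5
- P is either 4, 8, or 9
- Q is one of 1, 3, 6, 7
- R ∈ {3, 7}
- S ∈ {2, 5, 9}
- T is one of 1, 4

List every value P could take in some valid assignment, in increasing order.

O's domain is down to {5}, so O = 5. Strike 5 from S.
M and T between them cover only {1, 4} — a naked pair. Remove those values from N, P, Q.
N has just one choice, so N = 7. Strike 7 from Q, R.
R has just one choice, so R = 3. Strike 3 from Q.
Q must be 6 (only option left).
No further eliminations apply; P can still be any of 8, 9.

8, 9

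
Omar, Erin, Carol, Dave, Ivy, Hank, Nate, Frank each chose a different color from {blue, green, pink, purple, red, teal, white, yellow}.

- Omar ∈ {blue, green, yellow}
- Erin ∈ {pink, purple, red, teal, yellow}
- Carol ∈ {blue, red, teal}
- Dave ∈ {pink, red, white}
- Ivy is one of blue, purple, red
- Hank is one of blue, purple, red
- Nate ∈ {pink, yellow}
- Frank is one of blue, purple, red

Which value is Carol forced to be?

The 8 variables draw from only 8 values {blue, green, pink, purple, red, teal, white, yellow}, so each is used; only Omar can be green, hence Omar = green.
The 7 still-open variables together cover exactly {blue, pink, purple, red, teal, white, yellow} — 7 values for 7 variables — and white appears only in Dave's list, so Dave = white.
The 3 variables Ivy, Hank, Frank are confined to {blue, purple, red}, which locks those values in; drop them from Erin, Carol.
So Carol = teal.

teal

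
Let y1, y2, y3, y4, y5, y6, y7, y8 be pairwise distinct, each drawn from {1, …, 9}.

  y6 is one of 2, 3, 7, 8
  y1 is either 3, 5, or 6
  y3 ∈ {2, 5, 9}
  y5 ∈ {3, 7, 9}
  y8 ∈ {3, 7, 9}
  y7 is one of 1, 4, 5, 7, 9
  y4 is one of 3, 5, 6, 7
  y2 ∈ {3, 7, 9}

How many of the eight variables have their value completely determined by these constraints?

2

y2, y5, y8 between them cover only {3, 7, 9} — a naked triple. Remove those values from y1, y3, y4, y6, y7.
y1 and y4 share exactly the 2 values {5, 6}; by pigeonhole those values go to them, so strike 5, 6 from y3, y7.
y3 must be 2 (only option left). Eliminate 2 elsewhere: y6.
y6 has just one choice, so y6 = 8.
Determined: y3=2, y6=8. The other variables each still have more than one consistent value. That makes 2.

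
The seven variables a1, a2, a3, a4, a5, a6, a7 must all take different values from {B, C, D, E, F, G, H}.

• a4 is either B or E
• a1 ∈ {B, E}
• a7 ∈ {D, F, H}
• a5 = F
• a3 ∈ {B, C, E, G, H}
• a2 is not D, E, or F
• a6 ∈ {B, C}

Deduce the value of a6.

a5 must be F (only option left). So a7 can't be F.
The 6 still-open variables draw from only 6 values {B, C, D, E, G, H}, so each is used; only a7 can be D, hence a7 = D.
a1 and a4 share exactly the 2 values {B, E}; by pigeonhole those values go to them, so strike B, E from a2, a3, a6.
So a6 = C.

C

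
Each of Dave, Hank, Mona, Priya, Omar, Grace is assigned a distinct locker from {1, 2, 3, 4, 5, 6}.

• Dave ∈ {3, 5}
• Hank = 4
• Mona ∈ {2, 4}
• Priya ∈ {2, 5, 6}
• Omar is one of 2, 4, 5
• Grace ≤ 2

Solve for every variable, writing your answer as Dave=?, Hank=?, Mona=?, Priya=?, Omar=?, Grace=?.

Hank must be 4 (only option left). Remove 4 from Mona, Omar.
Mona has just one choice, so Mona = 2. Remove 2 from Priya, Omar, Grace.
Omar must be 5 (only option left). So Dave, Priya can't be 5.
That leaves Grace = 1.
Dave has just one choice, so Dave = 3.
Priya must be 6 (only option left).

Dave=3, Hank=4, Mona=2, Priya=6, Omar=5, Grace=1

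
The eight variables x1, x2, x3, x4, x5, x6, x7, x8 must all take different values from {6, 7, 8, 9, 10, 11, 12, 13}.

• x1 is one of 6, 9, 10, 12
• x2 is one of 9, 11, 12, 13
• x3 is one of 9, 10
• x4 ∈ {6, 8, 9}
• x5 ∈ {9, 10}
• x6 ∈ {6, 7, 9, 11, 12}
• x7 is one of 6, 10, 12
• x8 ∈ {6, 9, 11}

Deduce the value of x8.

11

Among the 8 variables, 7 fits only x6 (and all 8 values in {6, 7, 8, 9, 10, 11, 12, 13} must be used), so x6 = 7.
Among the 7 still-open variables, 8 fits only x4 (and all 7 values in {6, 8, 9, 10, 11, 12, 13} must be used), so x4 = 8.
The 6 still-open variables draw from only 6 values {6, 9, 10, 11, 12, 13}, so each is used; only x2 can be 13, hence x2 = 13.
Among the 5 still-open variables, 11 fits only x8 (and all 5 values in {6, 9, 10, 11, 12} must be used), so x8 = 11.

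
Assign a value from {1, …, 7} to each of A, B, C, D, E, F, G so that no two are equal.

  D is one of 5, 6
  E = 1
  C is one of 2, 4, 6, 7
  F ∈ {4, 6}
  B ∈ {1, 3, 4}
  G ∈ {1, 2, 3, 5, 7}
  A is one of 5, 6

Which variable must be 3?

B

E has just one choice, so E = 1. Eliminate 1 elsewhere: B, G.
The 2 variables A and D are confined to {5, 6}, which locks those values in; drop them from C, F, G.
F's domain is down to {4}, so F = 4. Strike 4 from B, C.
So 3 goes to B.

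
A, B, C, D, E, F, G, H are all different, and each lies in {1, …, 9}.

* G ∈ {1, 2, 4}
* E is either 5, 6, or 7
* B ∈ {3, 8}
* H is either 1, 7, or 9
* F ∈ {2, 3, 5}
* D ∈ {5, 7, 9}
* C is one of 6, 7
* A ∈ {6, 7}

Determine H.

The 2 variables A and C are confined to {6, 7}, which locks those values in; drop them from D, E, H.
E has just one choice, so E = 5. Remove 5 from D, F.
D must be 9 (only option left). Strike 9 from H.
So H = 1.

1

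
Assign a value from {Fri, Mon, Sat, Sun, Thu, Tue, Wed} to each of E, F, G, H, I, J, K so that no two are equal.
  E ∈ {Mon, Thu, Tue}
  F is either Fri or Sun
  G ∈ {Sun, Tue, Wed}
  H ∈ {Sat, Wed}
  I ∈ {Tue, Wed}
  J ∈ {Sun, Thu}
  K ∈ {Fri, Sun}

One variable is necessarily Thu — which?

Among the 7 variables, Mon fits only E (and all 7 values in {Fri, Mon, Sat, Sun, Thu, Tue, Wed} must be used), so E = Mon.
The 6 still-open variables draw from only 6 values {Fri, Sat, Sun, Thu, Tue, Wed}, so each is used; only H can be Sat, hence H = Sat.
Among the 5 still-open variables, Thu fits only J (and all 5 values in {Fri, Sun, Thu, Tue, Wed} must be used), so J = Thu.

J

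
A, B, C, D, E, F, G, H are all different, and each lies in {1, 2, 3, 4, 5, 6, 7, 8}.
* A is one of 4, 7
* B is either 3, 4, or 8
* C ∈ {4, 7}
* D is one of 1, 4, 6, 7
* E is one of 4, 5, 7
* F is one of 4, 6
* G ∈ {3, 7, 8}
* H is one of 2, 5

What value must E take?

5

The 8 variables draw from only 8 values {1, 2, 3, 4, 5, 6, 7, 8}, so each is used; only D can be 1, hence D = 1.
Among the 7 still-open variables, 2 fits only H (and all 7 values in {2, 3, 4, 5, 6, 7, 8} must be used), so H = 2.
Among the 6 still-open variables, 5 fits only E (and all 6 values in {3, 4, 5, 6, 7, 8} must be used), so E = 5.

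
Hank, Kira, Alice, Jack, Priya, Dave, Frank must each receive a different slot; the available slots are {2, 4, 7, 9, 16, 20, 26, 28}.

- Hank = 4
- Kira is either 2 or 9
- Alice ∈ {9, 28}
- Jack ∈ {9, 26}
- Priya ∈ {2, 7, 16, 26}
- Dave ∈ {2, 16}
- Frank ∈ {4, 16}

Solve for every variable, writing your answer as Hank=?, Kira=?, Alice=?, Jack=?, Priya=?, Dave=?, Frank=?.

Hank has just one choice, so Hank = 4. Remove 4 from Frank.
That leaves Frank = 16. Eliminate 16 elsewhere: Priya, Dave.
Dave must be 2 (only option left). Strike 2 from Kira, Priya.
That leaves Kira = 9. Strike 9 from Alice, Jack.
That leaves Alice = 28.
Jack has just one choice, so Jack = 26. Eliminate 26 elsewhere: Priya.
That leaves Priya = 7.

Hank=4, Kira=9, Alice=28, Jack=26, Priya=7, Dave=2, Frank=16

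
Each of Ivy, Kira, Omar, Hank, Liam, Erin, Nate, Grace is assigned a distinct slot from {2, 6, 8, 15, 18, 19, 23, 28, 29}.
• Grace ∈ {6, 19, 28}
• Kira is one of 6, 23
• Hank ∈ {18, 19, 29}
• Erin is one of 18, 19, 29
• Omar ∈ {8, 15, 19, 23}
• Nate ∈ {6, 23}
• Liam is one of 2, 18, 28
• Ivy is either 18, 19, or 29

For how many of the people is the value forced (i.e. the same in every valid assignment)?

2

The 2 variables Kira and Nate are confined to {6, 23}, which locks those values in; drop them from Omar, Grace.
Ivy, Hank, Erin between them cover only {18, 19, 29} — a naked triple. Remove those values from Omar, Liam, Grace.
Grace's domain is down to {28}, so Grace = 28. Strike 28 from Liam.
Liam has just one choice, so Liam = 2.
Determined: Liam=2, Grace=28. The other people each still have more than one consistent value. That makes 2.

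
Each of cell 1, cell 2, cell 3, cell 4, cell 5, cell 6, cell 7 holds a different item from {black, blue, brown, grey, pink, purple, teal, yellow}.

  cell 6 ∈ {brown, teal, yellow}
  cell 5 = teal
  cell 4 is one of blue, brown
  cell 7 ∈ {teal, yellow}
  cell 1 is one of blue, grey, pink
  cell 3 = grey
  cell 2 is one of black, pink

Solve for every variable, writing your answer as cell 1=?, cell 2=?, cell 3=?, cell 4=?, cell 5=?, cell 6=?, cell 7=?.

cell 3 must be grey (only option left). Remove grey from cell 1.
That leaves cell 5 = teal. Eliminate teal elsewhere: cell 6, cell 7.
cell 7 must be yellow (only option left). Remove yellow from cell 6.
That leaves cell 6 = brown. Strike brown from cell 4.
cell 4 must be blue (only option left). Eliminate blue elsewhere: cell 1.
cell 1 has just one choice, so cell 1 = pink. So cell 2 can't be pink.
cell 2 has just one choice, so cell 2 = black.

cell 1=pink, cell 2=black, cell 3=grey, cell 4=blue, cell 5=teal, cell 6=brown, cell 7=yellow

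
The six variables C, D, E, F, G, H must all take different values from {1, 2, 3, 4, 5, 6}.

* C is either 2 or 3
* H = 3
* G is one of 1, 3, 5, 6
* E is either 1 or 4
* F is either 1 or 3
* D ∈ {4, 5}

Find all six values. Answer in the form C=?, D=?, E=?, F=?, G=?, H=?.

H must be 3 (only option left). So C, F, G can't be 3.
C's domain is down to {2}, so C = 2.
F's domain is down to {1}, so F = 1. Eliminate 1 elsewhere: E, G.
E's domain is down to {4}, so E = 4. Eliminate 4 elsewhere: D.
D has just one choice, so D = 5. So G can't be 5.
G's domain is down to {6}, so G = 6.

C=2, D=5, E=4, F=1, G=6, H=3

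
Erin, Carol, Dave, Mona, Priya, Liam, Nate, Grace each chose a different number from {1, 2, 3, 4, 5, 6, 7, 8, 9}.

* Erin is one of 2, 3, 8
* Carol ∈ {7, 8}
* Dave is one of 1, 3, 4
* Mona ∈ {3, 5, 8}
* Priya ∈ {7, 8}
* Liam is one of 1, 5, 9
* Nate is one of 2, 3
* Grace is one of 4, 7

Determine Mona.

The 8 variables together cover exactly {1, 2, 3, 4, 5, 7, 8, 9} — 8 values for 8 variables — and 9 appears only in Liam's list, so Liam = 9.
The 7 still-open variables together cover exactly {1, 2, 3, 4, 5, 7, 8} — 7 values for 7 variables — and 1 appears only in Dave's list, so Dave = 1.
Among the 6 still-open variables, 4 fits only Grace (and all 6 values in {2, 3, 4, 5, 7, 8} must be used), so Grace = 4.
The 5 still-open variables together cover exactly {2, 3, 5, 7, 8} — 5 values for 5 variables — and 5 appears only in Mona's list, so Mona = 5.

5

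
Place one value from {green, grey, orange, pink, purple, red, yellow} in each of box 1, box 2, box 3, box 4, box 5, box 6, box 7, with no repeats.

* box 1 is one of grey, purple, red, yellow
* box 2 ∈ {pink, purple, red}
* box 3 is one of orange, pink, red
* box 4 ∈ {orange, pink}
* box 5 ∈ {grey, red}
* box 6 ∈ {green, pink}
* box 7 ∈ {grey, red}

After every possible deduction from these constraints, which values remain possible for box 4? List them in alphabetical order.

Among the 7 variables, green fits only box 6 (and all 7 values in {green, grey, orange, pink, purple, red, yellow} must be used), so box 6 = green.
The 6 still-open variables draw from only 6 values {grey, orange, pink, purple, red, yellow}, so each is used; only box 1 can be yellow, hence box 1 = yellow.
The 5 still-open variables draw from only 5 values {grey, orange, pink, purple, red}, so each is used; only box 2 can be purple, hence box 2 = purple.
box 5 and box 7 between them cover only {grey, red} — a naked pair. Remove those values from box 3.
No further eliminations apply; box 4 can still be any of orange, pink.

orange, pink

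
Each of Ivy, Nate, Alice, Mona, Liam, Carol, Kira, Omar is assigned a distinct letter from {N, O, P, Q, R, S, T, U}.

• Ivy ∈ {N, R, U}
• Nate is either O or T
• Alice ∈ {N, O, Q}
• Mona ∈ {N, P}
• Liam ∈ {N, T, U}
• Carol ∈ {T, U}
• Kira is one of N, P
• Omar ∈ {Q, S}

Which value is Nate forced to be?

O

The 8 variables draw from only 8 values {N, O, P, Q, R, S, T, U}, so each is used; only Ivy can be R, hence Ivy = R.
Among the 7 still-open variables, S fits only Omar (and all 7 values in {N, O, P, Q, S, T, U} must be used), so Omar = S.
The 6 still-open variables draw from only 6 values {N, O, P, Q, T, U}, so each is used; only Alice can be Q, hence Alice = Q.
The 5 still-open variables together cover exactly {N, O, P, T, U} — 5 values for 5 variables — and O appears only in Nate's list, so Nate = O.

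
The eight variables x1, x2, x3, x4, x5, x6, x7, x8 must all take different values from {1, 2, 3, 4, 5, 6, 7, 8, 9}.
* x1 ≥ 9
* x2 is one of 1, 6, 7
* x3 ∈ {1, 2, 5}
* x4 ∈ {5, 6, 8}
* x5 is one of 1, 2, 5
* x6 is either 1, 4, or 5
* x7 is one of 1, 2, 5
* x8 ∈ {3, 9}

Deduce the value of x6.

4

x1 must be 9 (only option left). Remove 9 from x8.
x8 must be 3 (only option left).
x3, x5, x7 share exactly the 3 values {1, 2, 5}; by pigeonhole those values go to them, so strike 1, 2, 5 from x2, x4, x6.
So x6 = 4.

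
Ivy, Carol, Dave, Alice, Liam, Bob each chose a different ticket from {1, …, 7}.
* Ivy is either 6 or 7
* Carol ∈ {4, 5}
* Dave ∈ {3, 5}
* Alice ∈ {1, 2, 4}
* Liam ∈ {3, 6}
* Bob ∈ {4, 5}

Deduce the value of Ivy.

7

The 2 variables Carol and Bob are confined to {4, 5}, which locks those values in; drop them from Dave, Alice.
That leaves Dave = 3. Remove 3 from Liam.
Liam has just one choice, so Liam = 6. Eliminate 6 elsewhere: Ivy.
So Ivy = 7.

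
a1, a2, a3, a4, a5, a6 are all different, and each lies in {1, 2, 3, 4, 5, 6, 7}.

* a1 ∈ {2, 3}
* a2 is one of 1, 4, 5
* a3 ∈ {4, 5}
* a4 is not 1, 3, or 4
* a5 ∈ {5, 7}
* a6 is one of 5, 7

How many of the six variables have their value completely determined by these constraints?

a5 and a6 share exactly the 2 values {5, 7}; by pigeonhole those values go to them, so strike 5, 7 from a2, a3, a4.
That leaves a3 = 4. Eliminate 4 elsewhere: a2.
a2 has just one choice, so a2 = 1.
Determined: a2=1, a3=4. The other variables each still have more than one consistent value. That makes 2.

2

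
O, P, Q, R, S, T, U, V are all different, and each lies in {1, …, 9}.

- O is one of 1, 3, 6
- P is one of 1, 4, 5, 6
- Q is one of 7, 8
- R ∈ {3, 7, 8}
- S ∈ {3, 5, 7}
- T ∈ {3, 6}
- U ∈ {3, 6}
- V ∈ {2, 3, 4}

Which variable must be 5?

The 8 variables draw from only 8 values {1, 2, 3, 4, 5, 6, 7, 8}, so each is used; only V can be 2, hence V = 2.
The 7 still-open variables draw from only 7 values {1, 3, 4, 5, 6, 7, 8}, so each is used; only P can be 4, hence P = 4.
The 6 still-open variables draw from only 6 values {1, 3, 5, 6, 7, 8}, so each is used; only O can be 1, hence O = 1.
The 5 still-open variables draw from only 5 values {3, 5, 6, 7, 8}, so each is used; only S can be 5, hence S = 5.

S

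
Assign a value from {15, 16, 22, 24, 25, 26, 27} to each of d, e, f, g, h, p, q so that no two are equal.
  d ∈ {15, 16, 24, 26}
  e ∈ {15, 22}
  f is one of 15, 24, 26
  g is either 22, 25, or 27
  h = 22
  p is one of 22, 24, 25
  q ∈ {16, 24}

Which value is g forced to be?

h has just one choice, so h = 22. Eliminate 22 elsewhere: e, g, p.
e has just one choice, so e = 15. Eliminate 15 elsewhere: d, f.
Among the 5 still-open variables, 27 fits only g (and all 5 values in {16, 24, 25, 26, 27} must be used), so g = 27.

27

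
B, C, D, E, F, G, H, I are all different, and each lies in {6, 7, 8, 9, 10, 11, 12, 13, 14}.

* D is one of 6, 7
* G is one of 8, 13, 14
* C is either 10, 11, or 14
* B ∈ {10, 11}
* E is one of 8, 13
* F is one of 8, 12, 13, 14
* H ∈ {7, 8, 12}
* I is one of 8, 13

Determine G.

Among the 8 variables, 6 fits only D (and all 8 values in {6, 7, 8, 10, 11, 12, 13, 14} must be used), so D = 6.
The 7 still-open variables draw from only 7 values {7, 8, 10, 11, 12, 13, 14}, so each is used; only H can be 7, hence H = 7.
The 6 still-open variables together cover exactly {8, 10, 11, 12, 13, 14} — 6 values for 6 variables — and 12 appears only in F's list, so F = 12.
E and I share exactly the 2 values {8, 13}; by pigeonhole those values go to them, so strike 8, 13 from G.
So G = 14.

14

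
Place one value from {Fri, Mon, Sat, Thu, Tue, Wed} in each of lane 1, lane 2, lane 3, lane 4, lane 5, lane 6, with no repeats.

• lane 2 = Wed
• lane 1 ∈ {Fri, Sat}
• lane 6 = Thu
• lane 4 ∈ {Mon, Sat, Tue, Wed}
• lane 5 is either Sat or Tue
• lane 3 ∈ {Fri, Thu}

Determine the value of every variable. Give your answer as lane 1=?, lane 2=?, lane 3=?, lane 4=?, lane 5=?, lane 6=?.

lane 1=Sat, lane 2=Wed, lane 3=Fri, lane 4=Mon, lane 5=Tue, lane 6=Thu

lane 2's domain is down to {Wed}, so lane 2 = Wed. Eliminate Wed elsewhere: lane 4.
lane 6 has just one choice, so lane 6 = Thu. Strike Thu from lane 3.
lane 3's domain is down to {Fri}, so lane 3 = Fri. Eliminate Fri elsewhere: lane 1.
lane 1's domain is down to {Sat}, so lane 1 = Sat. Remove Sat from lane 4, lane 5.
lane 5 has just one choice, so lane 5 = Tue. So lane 4 can't be Tue.
lane 4 has just one choice, so lane 4 = Mon.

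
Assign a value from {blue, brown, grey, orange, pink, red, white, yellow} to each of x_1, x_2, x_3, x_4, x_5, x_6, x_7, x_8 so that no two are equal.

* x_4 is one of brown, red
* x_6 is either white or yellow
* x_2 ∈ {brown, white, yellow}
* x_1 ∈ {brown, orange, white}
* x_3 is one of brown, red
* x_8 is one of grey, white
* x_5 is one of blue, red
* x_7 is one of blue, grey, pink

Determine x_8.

grey

The 8 variables draw from only 8 values {blue, brown, grey, orange, pink, red, white, yellow}, so each is used; only x_1 can be orange, hence x_1 = orange.
Among the 7 still-open variables, pink fits only x_7 (and all 7 values in {blue, brown, grey, pink, red, white, yellow} must be used), so x_7 = pink.
The 6 still-open variables together cover exactly {blue, brown, grey, red, white, yellow} — 6 values for 6 variables — and blue appears only in x_5's list, so x_5 = blue.
Among the 5 still-open variables, grey fits only x_8 (and all 5 values in {brown, grey, red, white, yellow} must be used), so x_8 = grey.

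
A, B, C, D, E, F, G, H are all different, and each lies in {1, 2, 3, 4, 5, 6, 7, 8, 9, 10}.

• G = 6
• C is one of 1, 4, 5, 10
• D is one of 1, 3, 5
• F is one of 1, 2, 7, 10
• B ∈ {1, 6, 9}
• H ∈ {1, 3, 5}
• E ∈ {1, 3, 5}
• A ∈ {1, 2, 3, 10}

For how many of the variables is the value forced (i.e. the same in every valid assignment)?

2

G has just one choice, so G = 6. Eliminate 6 elsewhere: B.
D, E, H between them cover only {1, 3, 5} — a naked triple. Remove those values from A, B, C, F.
B has just one choice, so B = 9.
Determined: B=9, G=6. The other variables each still have more than one consistent value. That makes 2.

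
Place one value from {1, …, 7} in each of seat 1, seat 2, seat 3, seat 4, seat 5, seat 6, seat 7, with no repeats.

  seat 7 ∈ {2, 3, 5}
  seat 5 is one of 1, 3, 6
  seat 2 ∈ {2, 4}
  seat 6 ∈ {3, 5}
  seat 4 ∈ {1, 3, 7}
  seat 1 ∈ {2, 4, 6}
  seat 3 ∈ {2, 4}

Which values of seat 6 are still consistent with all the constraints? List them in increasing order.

The 7 variables together cover exactly {1, 2, 3, 4, 5, 6, 7} — 7 values for 7 variables — and 7 appears only in seat 4's list, so seat 4 = 7.
Among the 6 still-open variables, 1 fits only seat 5 (and all 6 values in {1, 2, 3, 4, 5, 6} must be used), so seat 5 = 1.
Among the 5 still-open variables, 6 fits only seat 1 (and all 5 values in {2, 3, 4, 5, 6} must be used), so seat 1 = 6.
seat 2 and seat 3 share exactly the 2 values {2, 4}; by pigeonhole those values go to them, so strike 2, 4 from seat 7.
No further eliminations apply; seat 6 can still be any of 3, 5.

3, 5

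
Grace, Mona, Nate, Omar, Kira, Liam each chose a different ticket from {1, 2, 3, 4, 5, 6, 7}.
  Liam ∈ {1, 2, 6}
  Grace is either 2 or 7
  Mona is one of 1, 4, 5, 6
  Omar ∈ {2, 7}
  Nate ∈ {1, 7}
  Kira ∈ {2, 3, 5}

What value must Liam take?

Grace and Omar share exactly the 2 values {2, 7}; by pigeonhole those values go to them, so strike 2, 7 from Nate, Kira, Liam.
Nate's domain is down to {1}, so Nate = 1. So Mona, Liam can't be 1.
So Liam = 6.

6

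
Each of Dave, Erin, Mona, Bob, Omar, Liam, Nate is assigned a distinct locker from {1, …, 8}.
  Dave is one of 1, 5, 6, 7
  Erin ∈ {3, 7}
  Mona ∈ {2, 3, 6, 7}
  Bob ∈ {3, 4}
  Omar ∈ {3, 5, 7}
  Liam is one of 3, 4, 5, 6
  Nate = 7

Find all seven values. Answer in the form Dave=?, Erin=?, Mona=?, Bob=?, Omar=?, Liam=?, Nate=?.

Nate has just one choice, so Nate = 7. Strike 7 from Dave, Erin, Mona, Omar.
Erin must be 3 (only option left). Eliminate 3 elsewhere: Mona, Bob, Omar, Liam.
That leaves Bob = 4. Remove 4 from Liam.
Omar has just one choice, so Omar = 5. Remove 5 from Dave, Liam.
Liam must be 6 (only option left). Eliminate 6 elsewhere: Dave, Mona.
That leaves Dave = 1.
Mona has just one choice, so Mona = 2.

Dave=1, Erin=3, Mona=2, Bob=4, Omar=5, Liam=6, Nate=7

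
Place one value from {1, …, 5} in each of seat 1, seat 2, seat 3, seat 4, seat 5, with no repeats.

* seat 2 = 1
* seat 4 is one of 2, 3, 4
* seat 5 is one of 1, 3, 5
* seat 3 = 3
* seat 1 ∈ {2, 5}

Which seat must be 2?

seat 1

seat 2 must be 1 (only option left). Remove 1 from seat 5.
seat 3 has just one choice, so seat 3 = 3. Remove 3 from seat 4, seat 5.
That leaves seat 5 = 5. Strike 5 from seat 1.
So 2 goes to seat 1.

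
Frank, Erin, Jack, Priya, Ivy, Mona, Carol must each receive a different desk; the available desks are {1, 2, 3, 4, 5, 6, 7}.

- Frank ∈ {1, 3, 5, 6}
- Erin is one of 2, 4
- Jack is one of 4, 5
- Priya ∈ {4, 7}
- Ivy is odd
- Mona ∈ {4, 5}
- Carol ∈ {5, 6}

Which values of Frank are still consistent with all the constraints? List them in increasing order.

The 7 variables draw from only 7 values {1, 2, 3, 4, 5, 6, 7}, so each is used; only Erin can be 2, hence Erin = 2.
The 2 variables Jack and Mona are confined to {4, 5}, which locks those values in; drop them from Frank, Priya, Ivy, Carol.
Priya must be 7 (only option left). So Ivy can't be 7.
Carol's domain is down to {6}, so Carol = 6. Strike 6 from Frank.
No further eliminations apply; Frank can still be any of 1, 3.

1, 3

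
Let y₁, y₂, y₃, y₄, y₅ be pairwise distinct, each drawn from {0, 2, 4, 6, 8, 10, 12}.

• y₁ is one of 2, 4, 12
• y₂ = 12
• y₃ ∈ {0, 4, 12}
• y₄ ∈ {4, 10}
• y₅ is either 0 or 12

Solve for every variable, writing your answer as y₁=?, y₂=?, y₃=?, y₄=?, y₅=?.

y₂ has just one choice, so y₂ = 12. Eliminate 12 elsewhere: y₁, y₃, y₅.
y₅ has just one choice, so y₅ = 0. Remove 0 from y₃.
That leaves y₃ = 4. So y₁, y₄ can't be 4.
y₄ has just one choice, so y₄ = 10.
y₁'s domain is down to {2}, so y₁ = 2.

y₁=2, y₂=12, y₃=4, y₄=10, y₅=0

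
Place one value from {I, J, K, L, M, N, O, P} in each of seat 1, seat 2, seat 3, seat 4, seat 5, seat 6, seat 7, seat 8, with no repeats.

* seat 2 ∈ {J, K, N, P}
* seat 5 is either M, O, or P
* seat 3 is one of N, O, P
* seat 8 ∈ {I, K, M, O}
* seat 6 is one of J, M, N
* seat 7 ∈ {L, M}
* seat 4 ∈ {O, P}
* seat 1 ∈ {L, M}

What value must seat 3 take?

The 8 variables together cover exactly {I, J, K, L, M, N, O, P} — 8 values for 8 variables — and I appears only in seat 8's list, so seat 8 = I.
The 7 still-open variables together cover exactly {J, K, L, M, N, O, P} — 7 values for 7 variables — and K appears only in seat 2's list, so seat 2 = K.
Among the 6 still-open variables, J fits only seat 6 (and all 6 values in {J, L, M, N, O, P} must be used), so seat 6 = J.
Among the 5 still-open variables, N fits only seat 3 (and all 5 values in {L, M, N, O, P} must be used), so seat 3 = N.

N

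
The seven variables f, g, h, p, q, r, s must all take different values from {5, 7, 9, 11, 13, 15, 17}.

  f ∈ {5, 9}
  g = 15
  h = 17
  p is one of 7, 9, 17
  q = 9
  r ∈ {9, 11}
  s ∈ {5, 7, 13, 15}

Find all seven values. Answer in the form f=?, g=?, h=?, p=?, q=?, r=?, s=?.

f=5, g=15, h=17, p=7, q=9, r=11, s=13

g's domain is down to {15}, so g = 15. So s can't be 15.
h must be 17 (only option left). Remove 17 from p.
q must be 9 (only option left). Eliminate 9 elsewhere: f, p, r.
r's domain is down to {11}, so r = 11.
f has just one choice, so f = 5. Eliminate 5 elsewhere: s.
p must be 7 (only option left). Strike 7 from s.
That leaves s = 13.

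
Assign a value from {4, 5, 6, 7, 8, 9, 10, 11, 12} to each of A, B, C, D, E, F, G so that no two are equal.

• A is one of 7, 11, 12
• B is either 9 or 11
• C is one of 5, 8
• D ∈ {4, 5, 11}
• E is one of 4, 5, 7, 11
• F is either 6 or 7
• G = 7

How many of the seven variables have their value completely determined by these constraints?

2

G's domain is down to {7}, so G = 7. Strike 7 from A, E, F.
F has just one choice, so F = 6.
Determined: F=6, G=7. The other variables each still have more than one consistent value. That makes 2.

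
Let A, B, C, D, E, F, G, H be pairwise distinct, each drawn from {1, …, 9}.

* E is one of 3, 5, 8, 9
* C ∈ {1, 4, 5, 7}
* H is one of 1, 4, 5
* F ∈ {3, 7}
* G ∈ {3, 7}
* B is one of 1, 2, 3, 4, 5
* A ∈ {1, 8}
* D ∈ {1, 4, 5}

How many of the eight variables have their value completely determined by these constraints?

3

The 8 variables together cover exactly {1, 2, 3, 4, 5, 7, 8, 9} — 8 values for 8 variables — and 2 appears only in B's list, so B = 2.
The 7 still-open variables together cover exactly {1, 3, 4, 5, 7, 8, 9} — 7 values for 7 variables — and 9 appears only in E's list, so E = 9.
Among the 6 still-open variables, 8 fits only A (and all 6 values in {1, 3, 4, 5, 7, 8} must be used), so A = 8.
F and G between them cover only {3, 7} — a naked pair. Remove those values from C.
Determined: A=8, B=2, E=9. The other variables each still have more than one consistent value. That makes 3.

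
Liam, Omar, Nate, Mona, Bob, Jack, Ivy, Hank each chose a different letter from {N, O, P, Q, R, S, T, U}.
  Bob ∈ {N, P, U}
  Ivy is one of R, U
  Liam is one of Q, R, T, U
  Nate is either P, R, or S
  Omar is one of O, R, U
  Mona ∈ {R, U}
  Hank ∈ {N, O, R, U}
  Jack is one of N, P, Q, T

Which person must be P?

Bob

The 8 variables draw from only 8 values {N, O, P, Q, R, S, T, U}, so each is used; only Nate can be S, hence Nate = S.
The 2 variables Mona and Ivy are confined to {R, U}, which locks those values in; drop them from Liam, Omar, Bob, Hank.
That leaves Omar = O. So Hank can't be O.
Hank must be N (only option left). Strike N from Bob, Jack.
So P goes to Bob.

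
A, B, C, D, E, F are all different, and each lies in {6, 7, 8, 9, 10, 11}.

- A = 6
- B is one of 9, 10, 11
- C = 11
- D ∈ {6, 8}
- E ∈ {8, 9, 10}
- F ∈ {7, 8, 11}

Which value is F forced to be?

7

A must be 6 (only option left). Strike 6 from D.
C's domain is down to {11}, so C = 11. Strike 11 from B, F.
D must be 8 (only option left). Strike 8 from E, F.
So F = 7.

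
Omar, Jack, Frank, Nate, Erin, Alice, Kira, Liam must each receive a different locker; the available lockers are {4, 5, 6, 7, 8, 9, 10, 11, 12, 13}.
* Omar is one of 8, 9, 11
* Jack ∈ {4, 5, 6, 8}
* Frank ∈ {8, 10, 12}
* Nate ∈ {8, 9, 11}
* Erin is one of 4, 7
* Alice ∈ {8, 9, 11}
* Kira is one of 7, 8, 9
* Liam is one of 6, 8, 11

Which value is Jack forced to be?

5

Omar, Nate, Alice share exactly the 3 values {8, 9, 11}; by pigeonhole those values go to them, so strike 8, 9, 11 from Jack, Frank, Kira, Liam.
Kira has just one choice, so Kira = 7. Remove 7 from Erin.
Liam's domain is down to {6}, so Liam = 6. So Jack can't be 6.
Erin must be 4 (only option left). Strike 4 from Jack.
So Jack = 5.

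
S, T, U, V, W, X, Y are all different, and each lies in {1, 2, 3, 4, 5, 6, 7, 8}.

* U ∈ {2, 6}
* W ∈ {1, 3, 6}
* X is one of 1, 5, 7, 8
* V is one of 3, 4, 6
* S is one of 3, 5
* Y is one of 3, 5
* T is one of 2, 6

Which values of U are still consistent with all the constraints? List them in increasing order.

The 2 variables S and Y are confined to {3, 5}, which locks those values in; drop them from V, W, X.
The 2 variables T and U are confined to {2, 6}, which locks those values in; drop them from V, W.
V has just one choice, so V = 4.
W's domain is down to {1}, so W = 1. Strike 1 from X.
No further eliminations apply; U can still be any of 2, 6.

2, 6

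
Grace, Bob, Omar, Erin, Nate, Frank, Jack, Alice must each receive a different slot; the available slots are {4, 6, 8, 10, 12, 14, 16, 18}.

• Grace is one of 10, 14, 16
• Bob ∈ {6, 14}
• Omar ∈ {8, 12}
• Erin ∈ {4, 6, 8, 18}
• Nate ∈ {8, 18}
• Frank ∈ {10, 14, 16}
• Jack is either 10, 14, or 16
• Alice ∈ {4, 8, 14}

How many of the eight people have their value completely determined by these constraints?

2

Among the 8 variables, 12 fits only Omar (and all 8 values in {4, 6, 8, 10, 12, 14, 16, 18} must be used), so Omar = 12.
Grace, Frank, Jack share exactly the 3 values {10, 14, 16}; by pigeonhole those values go to them, so strike 10, 14, 16 from Bob, Alice.
Bob must be 6 (only option left). Strike 6 from Erin.
Determined: Bob=6, Omar=12. The other people each still have more than one consistent value. That makes 2.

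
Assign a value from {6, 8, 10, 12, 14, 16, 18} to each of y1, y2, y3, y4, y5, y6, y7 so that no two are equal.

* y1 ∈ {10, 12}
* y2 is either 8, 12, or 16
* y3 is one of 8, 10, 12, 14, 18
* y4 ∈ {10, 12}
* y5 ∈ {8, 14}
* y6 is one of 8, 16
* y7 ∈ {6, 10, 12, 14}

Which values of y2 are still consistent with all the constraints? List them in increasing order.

The 7 variables together cover exactly {6, 8, 10, 12, 14, 16, 18} — 7 values for 7 variables — and 6 appears only in y7's list, so y7 = 6.
The 6 still-open variables together cover exactly {8, 10, 12, 14, 16, 18} — 6 values for 6 variables — and 18 appears only in y3's list, so y3 = 18.
The 5 still-open variables draw from only 5 values {8, 10, 12, 14, 16}, so each is used; only y5 can be 14, hence y5 = 14.
y1 and y4 between them cover only {10, 12} — a naked pair. Remove those values from y2.
No further eliminations apply; y2 can still be any of 8, 16.

8, 16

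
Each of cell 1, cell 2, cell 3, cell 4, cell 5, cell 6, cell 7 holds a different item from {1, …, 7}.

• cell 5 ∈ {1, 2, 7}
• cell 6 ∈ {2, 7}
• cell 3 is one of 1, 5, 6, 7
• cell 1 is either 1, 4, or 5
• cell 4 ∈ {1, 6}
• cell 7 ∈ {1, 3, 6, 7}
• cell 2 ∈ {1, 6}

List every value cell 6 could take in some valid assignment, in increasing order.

2, 7

The 7 variables draw from only 7 values {1, 2, 3, 4, 5, 6, 7}, so each is used; only cell 7 can be 3, hence cell 7 = 3.
The 6 still-open variables together cover exactly {1, 2, 4, 5, 6, 7} — 6 values for 6 variables — and 4 appears only in cell 1's list, so cell 1 = 4.
Among the 5 still-open variables, 5 fits only cell 3 (and all 5 values in {1, 2, 5, 6, 7} must be used), so cell 3 = 5.
The 2 variables cell 2 and cell 4 are confined to {1, 6}, which locks those values in; drop them from cell 5.
No further eliminations apply; cell 6 can still be any of 2, 7.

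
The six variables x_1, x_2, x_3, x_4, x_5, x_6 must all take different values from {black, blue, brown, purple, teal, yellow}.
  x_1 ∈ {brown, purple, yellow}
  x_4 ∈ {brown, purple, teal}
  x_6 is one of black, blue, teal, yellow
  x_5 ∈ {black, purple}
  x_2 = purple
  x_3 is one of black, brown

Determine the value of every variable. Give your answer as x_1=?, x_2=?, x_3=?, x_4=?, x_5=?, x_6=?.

x_1=yellow, x_2=purple, x_3=brown, x_4=teal, x_5=black, x_6=blue

x_2 must be purple (only option left). Eliminate purple elsewhere: x_1, x_4, x_5.
x_5 has just one choice, so x_5 = black. Strike black from x_3, x_6.
x_3's domain is down to {brown}, so x_3 = brown. Eliminate brown elsewhere: x_1, x_4.
x_4's domain is down to {teal}, so x_4 = teal. So x_6 can't be teal.
x_1's domain is down to {yellow}, so x_1 = yellow. Eliminate yellow elsewhere: x_6.
x_6 must be blue (only option left).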